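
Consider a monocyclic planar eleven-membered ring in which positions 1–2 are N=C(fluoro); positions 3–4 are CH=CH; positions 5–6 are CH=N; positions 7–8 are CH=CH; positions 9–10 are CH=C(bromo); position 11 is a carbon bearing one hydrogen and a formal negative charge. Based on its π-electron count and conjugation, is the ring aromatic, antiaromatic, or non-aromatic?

Antiaromatic

The p orbitals form a continuous loop: every atom in a ring double bond is sp² and brings one electron to the p orbital; the doubly-bonded nitrogens are pyridine-type — their lone pairs lie in the ring plane, leaving one electron in the p orbital; the carbanion's lone pair occupies the p orbital. The ring is fully conjugated.
Tallying contributions gives 5 × 2 = 10 from the double-bond units + 2 from the CH(-) atom = 12.
12 = 4(3); a planar, fully conjugated 4n system is antiaromatic.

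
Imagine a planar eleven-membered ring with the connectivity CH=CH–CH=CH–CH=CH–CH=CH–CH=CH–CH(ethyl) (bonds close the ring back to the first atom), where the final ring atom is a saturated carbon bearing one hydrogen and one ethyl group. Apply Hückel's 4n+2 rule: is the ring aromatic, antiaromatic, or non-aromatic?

Non-aromatic

At the CH(ethyl) position, that saturated carbon is sp³ and has no p orbital in the ring π system; the ring's p-orbital overlap is broken there.
Broken conjugation rules out both aromaticity and antiaromaticity.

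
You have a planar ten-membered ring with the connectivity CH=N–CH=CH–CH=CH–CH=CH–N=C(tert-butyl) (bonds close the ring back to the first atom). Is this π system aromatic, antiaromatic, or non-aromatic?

All ring atoms are sp² and supply a p orbital to the ring (the double-bond atoms are sp², each contributing one p electron; the doubly-bonded nitrogens are pyridine-type — their lone pairs lie in the ring plane, leaving one electron in the p orbital); the conjugation is uninterrupted.
Tallying contributions gives 5 × 2 = 10 from the 5 double-bond units.
That gives a 4n+2 count (10, n = 2).

Aromatic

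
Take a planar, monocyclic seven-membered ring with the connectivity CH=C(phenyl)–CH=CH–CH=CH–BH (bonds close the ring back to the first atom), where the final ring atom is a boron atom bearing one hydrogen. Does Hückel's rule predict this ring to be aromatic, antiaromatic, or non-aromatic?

All ring atoms are sp² and supply a p orbital to the ring (each doubly-bonded ring atom is sp² with one p-orbital electron; the boron has an empty p orbital); the conjugation is uninterrupted.
Tallying contributions gives 3 × 2 = 6 from the double-bond units + 0 from the BH atom = 6.
6 = 4(1) + 2, which satisfies Hückel's 4n+2 rule.

Aromatic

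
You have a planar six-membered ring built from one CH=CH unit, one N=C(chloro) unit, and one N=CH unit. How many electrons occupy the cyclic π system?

6

The p orbitals form a continuous loop: each doubly-bonded ring atom is sp² with one p-orbital electron; each =N– nitrogen is pyridine-type (lone pair in the sp² plane, one electron in the p orbital). The ring is fully conjugated.
Adding the contributions, 3 × 2 = 6 from the 3 double-bond units.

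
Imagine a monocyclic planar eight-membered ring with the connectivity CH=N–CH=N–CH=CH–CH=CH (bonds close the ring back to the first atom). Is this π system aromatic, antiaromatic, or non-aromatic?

Antiaromatic

Every ring atom contributes a p orbital perpendicular to the ring (every atom in a ring double bond is sp² and brings one electron to the p orbital; each =N– nitrogen is pyridine-type (lone pair in the sp² plane, one electron in the p orbital)), so the π system is cyclic and fully conjugated.
Tallying contributions gives 4 × 2 = 8 from the 4 double-bond units.
A 4n π count (8, n = 2) in a planar conjugated ring means antiaromatic.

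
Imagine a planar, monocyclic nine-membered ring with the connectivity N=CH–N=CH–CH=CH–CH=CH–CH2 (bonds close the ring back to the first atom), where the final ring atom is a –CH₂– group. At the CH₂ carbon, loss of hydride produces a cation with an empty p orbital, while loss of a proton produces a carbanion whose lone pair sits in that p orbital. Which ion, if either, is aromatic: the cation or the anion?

The anion

In either ion the ring is fully conjugated: every atom, including the new sp² carbon, supplies a p orbital.
Cation: 4 × 2 + 0 = 8 π electrons → 4(2), antiaromatic.
Anion: 4 × 2 + 2 = 10 π electrons → 4(2)+2, aromatic.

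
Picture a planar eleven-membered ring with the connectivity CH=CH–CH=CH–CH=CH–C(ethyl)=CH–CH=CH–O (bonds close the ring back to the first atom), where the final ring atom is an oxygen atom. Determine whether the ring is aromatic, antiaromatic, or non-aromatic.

Check conjugation: the double-bond atoms are sp², each contributing one p electron; the oxygen donates one lone pair from its p orbital — every position has a p orbital, so the cyclic π system is continuous.
Tallying contributions gives 5 × 2 = 10 from the double-bond units + 2 from the O atom = 12.
12 is a 4n count (n = 3), so the planar conjugated ring is antiaromatic.

Antiaromatic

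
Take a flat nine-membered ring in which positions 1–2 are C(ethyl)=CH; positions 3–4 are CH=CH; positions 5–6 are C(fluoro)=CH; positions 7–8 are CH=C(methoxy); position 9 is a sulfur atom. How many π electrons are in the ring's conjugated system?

Every ring atom contributes a p orbital perpendicular to the ring (every atom in a ring double bond is sp² and brings one electron to the p orbital; the sulfur donates one lone pair from its p orbital), so the π system is cyclic and fully conjugated.
Counting π electrons: 4 × 2 = 8 from the double-bond units + 2 from the S atom = 10.

10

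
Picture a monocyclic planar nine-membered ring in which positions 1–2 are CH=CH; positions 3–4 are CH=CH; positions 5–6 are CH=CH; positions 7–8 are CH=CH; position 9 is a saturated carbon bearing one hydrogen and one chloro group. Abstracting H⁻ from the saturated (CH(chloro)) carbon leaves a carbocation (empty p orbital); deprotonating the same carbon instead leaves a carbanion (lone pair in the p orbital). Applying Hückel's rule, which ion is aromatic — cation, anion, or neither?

The anion

In both ions every ring atom is sp² and contributes a p orbital, so both rings are fully conjugated.
Cation: 4 × 2 + 0 = 8 π electrons → 4(2), antiaromatic.
Anion: 4 × 2 + 2 = 10 π electrons → 4(2)+2, aromatic.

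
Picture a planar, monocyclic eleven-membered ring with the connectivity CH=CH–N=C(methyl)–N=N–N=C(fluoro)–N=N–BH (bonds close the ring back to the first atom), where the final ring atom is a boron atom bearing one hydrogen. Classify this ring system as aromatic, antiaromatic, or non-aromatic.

Aromatic

All ring atoms are sp² and supply a p orbital to the ring (the double-bond atoms are sp², each contributing one p electron; the doubly-bonded nitrogens are pyridine-type — their lone pairs lie in the ring plane, leaving one electron in the p orbital; the boron has an empty p orbital); the conjugation is uninterrupted.
Tallying contributions gives 5 × 2 = 10 from the double-bond units + 0 from the BH atom = 10.
With 10 π electrons (n = 2), the Hückel 4n+2 condition holds.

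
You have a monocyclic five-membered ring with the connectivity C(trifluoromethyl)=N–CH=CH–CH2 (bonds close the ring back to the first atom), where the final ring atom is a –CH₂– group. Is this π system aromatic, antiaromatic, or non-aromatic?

The CH2 carbon is saturated: the tetrahedral CH₂ carbon is sp³ and has no p orbital in the ring π system. Conjugation is not continuous around the ring.
Hückel's rule only applies to fully conjugated rings, so this one is simply non-aromatic.

Non-aromatic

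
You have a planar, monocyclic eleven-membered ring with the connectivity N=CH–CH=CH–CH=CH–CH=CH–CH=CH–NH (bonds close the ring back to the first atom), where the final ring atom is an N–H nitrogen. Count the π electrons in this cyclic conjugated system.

The p orbitals form a continuous loop: every atom in a ring double bond is sp² and brings one electron to the p orbital; each =N– nitrogen is pyridine-type (lone pair in the sp² plane, one electron in the p orbital); the pyrrole-type nitrogen donates its lone pair from the p orbital. The ring is fully conjugated.
Adding the contributions, 5 × 2 = 10 from the double-bond units + 2 from the NH atom = 12.

12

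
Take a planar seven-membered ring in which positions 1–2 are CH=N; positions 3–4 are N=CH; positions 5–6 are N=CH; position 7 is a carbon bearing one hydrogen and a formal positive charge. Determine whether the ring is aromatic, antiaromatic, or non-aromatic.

Every ring atom contributes a p orbital perpendicular to the ring (each doubly-bonded ring atom is sp² with one p-orbital electron; each sp² =N– keeps its lone pair in-plane and puts one electron into the π system; the carbocation has an empty p orbital), so the π system is cyclic and fully conjugated.
Counting π electrons: 3 × 2 = 6 from the double-bond units + 0 from the CH(+) atom = 6.
Since 6 = 4·1 + 2, the ring meets the 4n+2 criterion.

Aromatic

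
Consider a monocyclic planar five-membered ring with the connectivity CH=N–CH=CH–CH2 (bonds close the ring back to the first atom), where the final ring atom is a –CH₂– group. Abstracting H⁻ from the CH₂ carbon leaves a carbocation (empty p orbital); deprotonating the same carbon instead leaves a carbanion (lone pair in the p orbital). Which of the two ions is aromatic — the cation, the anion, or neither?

Both ions have a continuous loop of p orbitals — each ring atom is sp².
Cation: 2 × 2 + 0 = 4 π electrons → 4(1), antiaromatic.
Anion: 2 × 2 + 2 = 6 π electrons → 4(1)+2, aromatic.

The anion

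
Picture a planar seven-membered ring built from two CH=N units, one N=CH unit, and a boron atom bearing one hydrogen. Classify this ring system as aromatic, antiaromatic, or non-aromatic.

Check conjugation: each doubly-bonded ring atom is sp² with one p-orbital electron; each =N– nitrogen is pyridine-type (lone pair in the sp² plane, one electron in the p orbital); the boron has an empty p orbital — every position has a p orbital, so the cyclic π system is continuous.
Adding the contributions, 3 × 2 = 6 from the double-bond units + 0 from the BH atom = 6.
That gives a 4n+2 count (6, n = 1).

Aromatic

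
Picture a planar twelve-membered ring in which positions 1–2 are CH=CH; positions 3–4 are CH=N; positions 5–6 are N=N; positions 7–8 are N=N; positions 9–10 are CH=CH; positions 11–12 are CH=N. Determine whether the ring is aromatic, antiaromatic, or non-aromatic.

Antiaromatic

Check conjugation: the double-bond atoms are sp², each contributing one p electron; each sp² =N– keeps its lone pair in-plane and puts one electron into the π system — every position has a p orbital, so the cyclic π system is continuous.
π-electron count: 6 × 2 = 12 from the 6 double-bond units.
A 4n π count (12, n = 3) in a planar conjugated ring means antiaromatic.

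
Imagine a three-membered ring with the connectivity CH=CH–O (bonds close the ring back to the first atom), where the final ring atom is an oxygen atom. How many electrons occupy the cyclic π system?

All ring atoms are sp² and supply a p orbital to the ring (every atom in a ring double bond is sp² and brings one electron to the p orbital; the oxygen donates one lone pair from its p orbital); the conjugation is uninterrupted.
Counting π electrons: 1 × 2 = 2 from the double-bond unit + 2 from the O atom = 4.

4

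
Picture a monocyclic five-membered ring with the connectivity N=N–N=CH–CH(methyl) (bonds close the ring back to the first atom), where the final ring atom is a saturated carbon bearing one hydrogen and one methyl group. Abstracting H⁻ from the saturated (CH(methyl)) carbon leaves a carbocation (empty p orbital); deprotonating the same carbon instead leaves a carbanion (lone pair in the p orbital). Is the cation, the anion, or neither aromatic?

The anion

Once that carbon is sp², every ring atom has a p orbital and both ions are fully conjugated.
Cation: 2 × 2 + 0 = 4 π electrons → 4(1), antiaromatic.
Anion: 2 × 2 + 2 = 6 π electrons → 4(1)+2, aromatic.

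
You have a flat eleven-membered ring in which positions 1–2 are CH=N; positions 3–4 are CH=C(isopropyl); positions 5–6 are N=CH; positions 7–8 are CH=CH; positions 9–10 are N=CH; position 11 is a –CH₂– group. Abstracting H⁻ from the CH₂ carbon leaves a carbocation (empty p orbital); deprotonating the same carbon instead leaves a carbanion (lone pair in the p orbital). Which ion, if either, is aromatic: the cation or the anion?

In both ions every ring atom is sp² and contributes a p orbital, so both rings are fully conjugated.
Cation: 5 × 2 + 0 = 10 π electrons → 4(2)+2, aromatic.
Anion: 5 × 2 + 2 = 12 π electrons → 4(3), antiaromatic.

The cation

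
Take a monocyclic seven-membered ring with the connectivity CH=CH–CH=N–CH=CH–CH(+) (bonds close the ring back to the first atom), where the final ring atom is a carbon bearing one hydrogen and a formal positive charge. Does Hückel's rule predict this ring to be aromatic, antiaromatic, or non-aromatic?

Aromatic

Check conjugation: each doubly-bonded ring atom is sp² with one p-orbital electron; each =N– nitrogen is pyridine-type (lone pair in the sp² plane, one electron in the p orbital); the carbocation has an empty p orbital — every position has a p orbital, so the cyclic π system is continuous.
Tallying contributions gives 3 × 2 = 6 from the double-bond units + 0 from the CH(+) atom = 6.
With 6 π electrons (n = 1), the Hückel 4n+2 condition holds.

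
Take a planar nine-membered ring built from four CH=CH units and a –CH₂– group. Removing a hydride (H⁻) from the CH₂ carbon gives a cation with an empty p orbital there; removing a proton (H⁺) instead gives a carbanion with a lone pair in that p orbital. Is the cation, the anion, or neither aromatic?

In both ions every ring atom is sp² and contributes a p orbital, so both rings are fully conjugated.
Cation: 4 × 2 + 0 = 8 π electrons → 4(2), antiaromatic.
Anion: 4 × 2 + 2 = 10 π electrons → 4(2)+2, aromatic.

The anion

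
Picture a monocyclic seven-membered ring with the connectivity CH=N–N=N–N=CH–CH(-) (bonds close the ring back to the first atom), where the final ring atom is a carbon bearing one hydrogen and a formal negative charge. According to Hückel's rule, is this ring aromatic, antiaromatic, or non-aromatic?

Antiaromatic

Check conjugation: the double-bond atoms are sp², each contributing one p electron; each =N– nitrogen is pyridine-type (lone pair in the sp² plane, one electron in the p orbital); the carbanion's lone pair occupies the p orbital — every position has a p orbital, so the cyclic π system is continuous.
Tallying contributions gives 3 × 2 = 6 from the double-bond units + 2 from the CH(-) atom = 8.
A 4n π count (8, n = 2) in a planar conjugated ring means antiaromatic.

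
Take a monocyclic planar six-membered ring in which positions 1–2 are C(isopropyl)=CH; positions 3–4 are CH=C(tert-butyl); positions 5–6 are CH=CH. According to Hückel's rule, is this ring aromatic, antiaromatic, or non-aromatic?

Check conjugation: each doubly-bonded ring atom is sp² with one p-orbital electron — every position has a p orbital, so the cyclic π system is continuous.
π-electron count: 3 × 2 = 6 from the 3 double-bond units.
Since 6 = 4·1 + 2, the ring meets the 4n+2 criterion.

Aromatic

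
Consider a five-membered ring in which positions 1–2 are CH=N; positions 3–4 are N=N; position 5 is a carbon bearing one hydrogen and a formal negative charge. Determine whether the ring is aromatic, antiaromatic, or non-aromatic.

All ring atoms are sp² and supply a p orbital to the ring (each doubly-bonded ring atom is sp² with one p-orbital electron; each =N– nitrogen is pyridine-type (lone pair in the sp² plane, one electron in the p orbital); the carbanion's lone pair occupies the p orbital); the conjugation is uninterrupted.
Adding the contributions, 2 × 2 = 4 from the double-bond units + 2 from the CH(-) atom = 6.
6 = 4(1) + 2, which satisfies Hückel's 4n+2 rule.

Aromatic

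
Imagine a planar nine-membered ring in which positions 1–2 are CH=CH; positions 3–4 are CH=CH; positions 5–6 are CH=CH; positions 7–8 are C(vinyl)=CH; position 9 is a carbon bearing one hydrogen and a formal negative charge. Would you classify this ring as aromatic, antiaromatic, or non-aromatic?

Aromatic

Check conjugation: each doubly-bonded ring atom is sp² with one p-orbital electron; the carbanion's lone pair occupies the p orbital — every position has a p orbital, so the cyclic π system is continuous.
Tallying contributions gives 4 × 2 = 8 from the double-bond units + 2 from the CH(-) atom = 10.
10 = 4(2) + 2, which satisfies Hückel's 4n+2 rule.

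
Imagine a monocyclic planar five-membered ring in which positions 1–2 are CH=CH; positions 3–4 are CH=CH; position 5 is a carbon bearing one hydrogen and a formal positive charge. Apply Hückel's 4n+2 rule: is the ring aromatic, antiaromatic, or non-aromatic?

Antiaromatic

Every ring atom contributes a p orbital perpendicular to the ring (each doubly-bonded ring atom is sp² with one p-orbital electron; the carbocation has an empty p orbital), so the π system is cyclic and fully conjugated.
Adding the contributions, 2 × 2 = 4 from the double-bond units + 0 from the CH(+) atom = 4.
4 = 4(1); a planar, fully conjugated 4n system is antiaromatic.
(This ring is the cyclopentadienyl cation.)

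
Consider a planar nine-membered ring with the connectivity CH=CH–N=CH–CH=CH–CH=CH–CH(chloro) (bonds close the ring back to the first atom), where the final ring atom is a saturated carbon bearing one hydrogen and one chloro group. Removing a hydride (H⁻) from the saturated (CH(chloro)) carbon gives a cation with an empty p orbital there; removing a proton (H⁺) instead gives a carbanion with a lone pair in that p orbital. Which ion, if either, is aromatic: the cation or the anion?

In both ions every ring atom is sp² and contributes a p orbital, so both rings are fully conjugated.
Cation: 4 × 2 + 0 = 8 π electrons → 4(2), antiaromatic.
Anion: 4 × 2 + 2 = 10 π electrons → 4(2)+2, aromatic.

The anion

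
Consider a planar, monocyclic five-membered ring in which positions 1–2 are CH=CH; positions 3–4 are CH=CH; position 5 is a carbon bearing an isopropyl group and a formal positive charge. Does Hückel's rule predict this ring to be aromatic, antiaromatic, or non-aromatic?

Antiaromatic

Check conjugation: the double-bond atoms are sp², each contributing one p electron; the carbocation has an empty p orbital — every position has a p orbital, so the cyclic π system is continuous.
π-electron count: 2 × 2 = 4 from the double-bond units + 0 from the C(isopropyl)(+) atom = 4.
4 = 4(1); a planar, fully conjugated 4n system is antiaromatic.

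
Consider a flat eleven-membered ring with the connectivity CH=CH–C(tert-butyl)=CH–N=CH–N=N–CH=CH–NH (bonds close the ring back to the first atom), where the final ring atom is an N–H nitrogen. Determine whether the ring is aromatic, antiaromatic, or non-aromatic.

Antiaromatic

The p orbitals form a continuous loop: the double-bond atoms are sp², each contributing one p electron; the doubly-bonded nitrogens are pyridine-type — their lone pairs lie in the ring plane, leaving one electron in the p orbital; the pyrrole-type nitrogen donates its lone pair from the p orbital. The ring is fully conjugated.
Adding the contributions, 5 × 2 = 10 from the double-bond units + 2 from the NH atom = 12.
12 = 4(3); a planar, fully conjugated 4n system is antiaromatic.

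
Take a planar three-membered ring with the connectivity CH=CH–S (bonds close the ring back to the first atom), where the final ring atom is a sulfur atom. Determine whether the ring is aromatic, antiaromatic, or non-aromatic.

Antiaromatic

Every ring atom contributes a p orbital perpendicular to the ring (every atom in a ring double bond is sp² and brings one electron to the p orbital; the sulfur donates one lone pair from its p orbital), so the π system is cyclic and fully conjugated.
Adding the contributions, 1 × 2 = 2 from the double-bond unit + 2 from the S atom = 4.
A 4n π count (4, n = 1) in a planar conjugated ring means antiaromatic.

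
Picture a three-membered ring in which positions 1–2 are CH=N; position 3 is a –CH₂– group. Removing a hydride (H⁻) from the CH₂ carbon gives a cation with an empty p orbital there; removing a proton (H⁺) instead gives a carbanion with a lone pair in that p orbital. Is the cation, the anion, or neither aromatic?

The cation

Once that carbon is sp², every ring atom has a p orbital and both ions are fully conjugated.
Cation: 1 × 2 + 0 = 2 π electrons → 4(0)+2, aromatic.
Anion: 1 × 2 + 2 = 4 π electrons → 4(1), antiaromatic.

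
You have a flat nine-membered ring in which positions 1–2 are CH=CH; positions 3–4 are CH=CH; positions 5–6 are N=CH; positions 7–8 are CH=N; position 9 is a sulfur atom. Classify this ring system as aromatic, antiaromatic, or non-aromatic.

All ring atoms are sp² and supply a p orbital to the ring (each doubly-bonded ring atom is sp² with one p-orbital electron; each sp² =N– keeps its lone pair in-plane and puts one electron into the π system; the sulfur donates one lone pair from its p orbital); the conjugation is uninterrupted.
Tallying contributions gives 4 × 2 = 8 from the double-bond units + 2 from the S atom = 10.
With 10 π electrons (n = 2), the Hückel 4n+2 condition holds.

Aromatic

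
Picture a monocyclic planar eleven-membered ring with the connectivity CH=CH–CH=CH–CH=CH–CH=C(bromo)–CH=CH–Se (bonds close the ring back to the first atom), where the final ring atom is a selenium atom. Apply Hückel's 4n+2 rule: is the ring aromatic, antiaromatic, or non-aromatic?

Antiaromatic

Every ring atom contributes a p orbital perpendicular to the ring (each doubly-bonded ring atom is sp² with one p-orbital electron; the selenium donates one lone pair from its p orbital), so the π system is cyclic and fully conjugated.
Adding the contributions, 5 × 2 = 10 from the double-bond units + 2 from the Se atom = 12.
12 is a 4n count (n = 3), so the planar conjugated ring is antiaromatic.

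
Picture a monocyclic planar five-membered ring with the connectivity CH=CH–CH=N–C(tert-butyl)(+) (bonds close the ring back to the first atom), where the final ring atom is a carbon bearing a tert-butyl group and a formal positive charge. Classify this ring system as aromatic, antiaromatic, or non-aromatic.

All ring atoms are sp² and supply a p orbital to the ring (the double-bond atoms are sp², each contributing one p electron; the doubly-bonded nitrogens are pyridine-type — their lone pairs lie in the ring plane, leaving one electron in the p orbital; the carbocation has an empty p orbital); the conjugation is uninterrupted.
Adding the contributions, 2 × 2 = 4 from the double-bond units + 0 from the C(tert-butyl)(+) atom = 4.
4 is a 4n count (n = 1), so the planar conjugated ring is antiaromatic.

Antiaromatic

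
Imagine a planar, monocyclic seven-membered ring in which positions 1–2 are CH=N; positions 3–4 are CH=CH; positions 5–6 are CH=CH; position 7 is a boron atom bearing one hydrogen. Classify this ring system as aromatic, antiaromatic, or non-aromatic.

Aromatic

Check conjugation: each doubly-bonded ring atom is sp² with one p-orbital electron; the doubly-bonded nitrogens are pyridine-type — their lone pairs lie in the ring plane, leaving one electron in the p orbital; the boron has an empty p orbital — every position has a p orbital, so the cyclic π system is continuous.
Tallying contributions gives 3 × 2 = 6 from the double-bond units + 0 from the BH atom = 6.
6 = 4(1) + 2, which satisfies Hückel's 4n+2 rule.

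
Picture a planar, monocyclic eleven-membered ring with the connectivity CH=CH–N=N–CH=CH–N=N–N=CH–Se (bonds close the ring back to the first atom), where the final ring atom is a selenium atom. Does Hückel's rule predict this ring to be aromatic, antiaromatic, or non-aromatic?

Every ring atom contributes a p orbital perpendicular to the ring (every atom in a ring double bond is sp² and brings one electron to the p orbital; each sp² =N– keeps its lone pair in-plane and puts one electron into the π system; the selenium donates one lone pair from its p orbital), so the π system is cyclic and fully conjugated.
Tallying contributions gives 5 × 2 = 10 from the double-bond units + 2 from the Se atom = 12.
12 is a 4n count (n = 3), so the planar conjugated ring is antiaromatic.

Antiaromatic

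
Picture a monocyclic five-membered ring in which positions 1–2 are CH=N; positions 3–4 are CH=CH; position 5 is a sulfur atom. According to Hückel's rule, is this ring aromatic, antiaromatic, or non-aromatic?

Aromatic

Every ring atom contributes a p orbital perpendicular to the ring (the double-bond atoms are sp², each contributing one p electron; each sp² =N– keeps its lone pair in-plane and puts one electron into the π system; the sulfur donates one lone pair from its p orbital), so the π system is cyclic and fully conjugated.
Tallying contributions gives 2 × 2 = 4 from the double-bond units + 2 from the S atom = 6.
Since 6 = 4·1 + 2, the ring meets the 4n+2 criterion.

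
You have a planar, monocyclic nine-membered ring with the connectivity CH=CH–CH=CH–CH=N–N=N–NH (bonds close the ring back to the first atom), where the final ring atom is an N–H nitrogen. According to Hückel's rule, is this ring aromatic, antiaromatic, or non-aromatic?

Check conjugation: every atom in a ring double bond is sp² and brings one electron to the p orbital; each sp² =N– keeps its lone pair in-plane and puts one electron into the π system; the pyrrole-type nitrogen donates its lone pair from the p orbital — every position has a p orbital, so the cyclic π system is continuous.
Counting π electrons: 4 × 2 = 8 from the double-bond units + 2 from the NH atom = 10.
That gives a 4n+2 count (10, n = 2).

Aromatic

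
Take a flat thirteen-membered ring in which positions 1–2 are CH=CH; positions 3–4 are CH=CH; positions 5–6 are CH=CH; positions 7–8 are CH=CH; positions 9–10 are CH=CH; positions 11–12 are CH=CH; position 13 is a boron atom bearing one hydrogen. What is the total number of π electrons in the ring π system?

All ring atoms are sp² and supply a p orbital to the ring (each doubly-bonded ring atom is sp² with one p-orbital electron; the boron has an empty p orbital); the conjugation is uninterrupted.
Adding the contributions, 6 × 2 = 12 from the double-bond units + 0 from the BH atom = 12.

12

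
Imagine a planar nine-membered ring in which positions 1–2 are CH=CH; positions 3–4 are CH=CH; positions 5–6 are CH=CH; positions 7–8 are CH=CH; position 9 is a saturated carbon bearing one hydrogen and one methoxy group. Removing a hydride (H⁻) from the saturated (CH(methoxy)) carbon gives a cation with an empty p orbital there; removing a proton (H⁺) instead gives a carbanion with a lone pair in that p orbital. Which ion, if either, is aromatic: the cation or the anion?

In either ion the ring is fully conjugated: every atom, including the new sp² carbon, supplies a p orbital.
Cation: 4 × 2 + 0 = 8 π electrons → 4(2), antiaromatic.
Anion: 4 × 2 + 2 = 10 π electrons → 4(2)+2, aromatic.

The anion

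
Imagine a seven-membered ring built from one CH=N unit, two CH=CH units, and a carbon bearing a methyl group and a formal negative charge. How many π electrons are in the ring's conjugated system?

The p orbitals form a continuous loop: each doubly-bonded ring atom is sp² with one p-orbital electron; each =N– nitrogen is pyridine-type (lone pair in the sp² plane, one electron in the p orbital); the carbanion's lone pair occupies the p orbital. The ring is fully conjugated.
Adding the contributions, 3 × 2 = 6 from the double-bond units + 2 from the C(methyl)(-) atom = 8.

8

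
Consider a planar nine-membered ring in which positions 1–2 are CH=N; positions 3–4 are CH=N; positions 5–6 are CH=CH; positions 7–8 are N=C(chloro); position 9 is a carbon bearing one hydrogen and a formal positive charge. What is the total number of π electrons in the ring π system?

8

Check conjugation: each doubly-bonded ring atom is sp² with one p-orbital electron; each =N– nitrogen is pyridine-type (lone pair in the sp² plane, one electron in the p orbital); the carbocation has an empty p orbital — every position has a p orbital, so the cyclic π system is continuous.
Counting π electrons: 4 × 2 = 8 from the double-bond units + 0 from the CH(+) atom = 8.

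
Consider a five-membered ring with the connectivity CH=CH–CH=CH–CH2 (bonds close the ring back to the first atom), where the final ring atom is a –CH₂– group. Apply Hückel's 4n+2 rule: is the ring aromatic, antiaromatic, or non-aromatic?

At the CH2 position, the tetrahedral CH₂ carbon is sp³ and has no p orbital in the ring π system; the ring's p-orbital overlap is broken there.
Without a continuous loop of overlapping p orbitals the Hückel electron count never comes into play.

Non-aromatic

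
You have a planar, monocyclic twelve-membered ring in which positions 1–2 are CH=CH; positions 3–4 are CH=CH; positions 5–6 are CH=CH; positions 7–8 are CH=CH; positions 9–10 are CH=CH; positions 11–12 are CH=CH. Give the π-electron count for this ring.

Check conjugation: every atom in a ring double bond is sp² and brings one electron to the p orbital — every position has a p orbital, so the cyclic π system is continuous.
Tallying contributions gives 6 × 2 = 12 from the 6 double-bond units.

12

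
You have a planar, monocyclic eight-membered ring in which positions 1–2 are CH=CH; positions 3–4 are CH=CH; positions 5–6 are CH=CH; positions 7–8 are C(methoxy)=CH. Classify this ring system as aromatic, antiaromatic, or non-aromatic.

Antiaromatic

The p orbitals form a continuous loop: each doubly-bonded ring atom is sp² with one p-orbital electron. The ring is fully conjugated.
Adding the contributions, 4 × 2 = 8 from the 4 double-bond units.
8 is a 4n count (n = 2), so the planar conjugated ring is antiaromatic.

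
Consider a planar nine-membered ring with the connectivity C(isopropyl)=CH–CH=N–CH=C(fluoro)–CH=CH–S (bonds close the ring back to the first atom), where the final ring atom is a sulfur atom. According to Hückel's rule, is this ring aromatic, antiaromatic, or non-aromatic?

Aromatic

Check conjugation: the double-bond atoms are sp², each contributing one p electron; each sp² =N– keeps its lone pair in-plane and puts one electron into the π system; the sulfur donates one lone pair from its p orbital — every position has a p orbital, so the cyclic π system is continuous.
Counting π electrons: 4 × 2 = 8 from the double-bond units + 2 from the S atom = 10.
10 = 4(2) + 2, which satisfies Hückel's 4n+2 rule.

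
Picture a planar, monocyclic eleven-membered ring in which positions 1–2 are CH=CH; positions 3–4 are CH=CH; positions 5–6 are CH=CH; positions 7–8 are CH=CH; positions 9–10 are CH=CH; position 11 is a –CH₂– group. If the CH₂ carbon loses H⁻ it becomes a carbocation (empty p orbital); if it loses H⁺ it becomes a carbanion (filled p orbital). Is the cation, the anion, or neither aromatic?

The cation

Both ions have a continuous loop of p orbitals — each ring atom is sp².
Cation: 5 × 2 + 0 = 10 π electrons → 4(2)+2, aromatic.
Anion: 5 × 2 + 2 = 12 π electrons → 4(3), antiaromatic.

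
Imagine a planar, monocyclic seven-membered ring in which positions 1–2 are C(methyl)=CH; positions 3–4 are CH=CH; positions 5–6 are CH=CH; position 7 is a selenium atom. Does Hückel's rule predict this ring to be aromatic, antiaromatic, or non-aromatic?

Every ring atom contributes a p orbital perpendicular to the ring (the double-bond atoms are sp², each contributing one p electron; the selenium donates one lone pair from its p orbital), so the π system is cyclic and fully conjugated.
π-electron count: 3 × 2 = 6 from the double-bond units + 2 from the Se atom = 8.
8 = 4(2); a planar, fully conjugated 4n system is antiaromatic.

Antiaromatic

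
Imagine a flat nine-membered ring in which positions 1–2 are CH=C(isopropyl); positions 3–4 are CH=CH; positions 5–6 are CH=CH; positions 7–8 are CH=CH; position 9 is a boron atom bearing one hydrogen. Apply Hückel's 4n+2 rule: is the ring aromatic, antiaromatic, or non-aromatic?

Antiaromatic

All ring atoms are sp² and supply a p orbital to the ring (each doubly-bonded ring atom is sp² with one p-orbital electron; the boron has an empty p orbital); the conjugation is uninterrupted.
Adding the contributions, 4 × 2 = 8 from the double-bond units + 0 from the BH atom = 8.
A 4n π count (8, n = 2) in a planar conjugated ring means antiaromatic.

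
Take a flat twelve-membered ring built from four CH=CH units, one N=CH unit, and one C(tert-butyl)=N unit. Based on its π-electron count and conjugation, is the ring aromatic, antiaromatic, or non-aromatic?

All ring atoms are sp² and supply a p orbital to the ring (the double-bond atoms are sp², each contributing one p electron; each =N– nitrogen is pyridine-type (lone pair in the sp² plane, one electron in the p orbital)); the conjugation is uninterrupted.
π-electron count: 6 × 2 = 12 from the 6 double-bond units.
With 12 = 4·3 π electrons, Hückel's rule classifies the planar ring as antiaromatic.

Antiaromatic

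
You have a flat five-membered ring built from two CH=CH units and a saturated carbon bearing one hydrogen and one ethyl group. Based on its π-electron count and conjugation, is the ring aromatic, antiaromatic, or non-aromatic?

Non-aromatic

At the CH(ethyl) position, that saturated carbon is sp³ and has no p orbital in the ring π system; the ring's p-orbital overlap is broken there.
Without a continuous loop of overlapping p orbitals the Hückel electron count never comes into play.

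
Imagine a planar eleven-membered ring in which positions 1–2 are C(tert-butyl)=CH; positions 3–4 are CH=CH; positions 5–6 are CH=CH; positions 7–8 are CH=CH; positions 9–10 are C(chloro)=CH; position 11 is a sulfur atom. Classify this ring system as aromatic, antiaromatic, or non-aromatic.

Antiaromatic

The p orbitals form a continuous loop: every atom in a ring double bond is sp² and brings one electron to the p orbital; the sulfur donates one lone pair from its p orbital. The ring is fully conjugated.
π-electron count: 5 × 2 = 10 from the double-bond units + 2 from the S atom = 12.
A 4n π count (12, n = 3) in a planar conjugated ring means antiaromatic.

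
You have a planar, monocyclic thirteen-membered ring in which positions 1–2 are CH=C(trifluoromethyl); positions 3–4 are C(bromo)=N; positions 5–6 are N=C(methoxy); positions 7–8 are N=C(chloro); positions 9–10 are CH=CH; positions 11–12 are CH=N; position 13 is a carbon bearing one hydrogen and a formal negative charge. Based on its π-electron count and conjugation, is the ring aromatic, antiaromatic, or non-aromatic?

The p orbitals form a continuous loop: each doubly-bonded ring atom is sp² with one p-orbital electron; each sp² =N– keeps its lone pair in-plane and puts one electron into the π system; the carbanion's lone pair occupies the p orbital. The ring is fully conjugated.
π-electron count: 6 × 2 = 12 from the double-bond units + 2 from the CH(-) atom = 14.
With 14 π electrons (n = 3), the Hückel 4n+2 condition holds.

Aromatic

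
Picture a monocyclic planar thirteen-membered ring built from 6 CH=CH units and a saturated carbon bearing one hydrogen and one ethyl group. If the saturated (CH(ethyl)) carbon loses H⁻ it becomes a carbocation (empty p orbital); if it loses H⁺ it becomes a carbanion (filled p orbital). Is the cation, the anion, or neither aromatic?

The anion

Once that carbon is sp², every ring atom has a p orbital and both ions are fully conjugated.
Cation: 6 × 2 + 0 = 12 π electrons → 4(3), antiaromatic.
Anion: 6 × 2 + 2 = 14 π electrons → 4(3)+2, aromatic.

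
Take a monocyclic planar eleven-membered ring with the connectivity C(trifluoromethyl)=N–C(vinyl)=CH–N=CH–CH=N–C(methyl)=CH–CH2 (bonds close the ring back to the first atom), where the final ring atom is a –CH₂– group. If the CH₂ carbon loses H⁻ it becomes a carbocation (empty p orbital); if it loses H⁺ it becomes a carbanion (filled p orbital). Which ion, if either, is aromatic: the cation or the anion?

Both ions have a continuous loop of p orbitals — each ring atom is sp².
Cation: 5 × 2 + 0 = 10 π electrons → 4(2)+2, aromatic.
Anion: 5 × 2 + 2 = 12 π electrons → 4(3), antiaromatic.

The cation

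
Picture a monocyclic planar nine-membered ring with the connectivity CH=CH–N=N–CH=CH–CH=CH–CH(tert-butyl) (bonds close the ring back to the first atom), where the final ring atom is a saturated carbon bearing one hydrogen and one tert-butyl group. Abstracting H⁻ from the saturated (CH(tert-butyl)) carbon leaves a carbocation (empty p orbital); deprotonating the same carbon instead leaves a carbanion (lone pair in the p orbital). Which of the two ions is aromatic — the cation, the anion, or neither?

Both ions have a continuous loop of p orbitals — each ring atom is sp².
Cation: 4 × 2 + 0 = 8 π electrons → 4(2), antiaromatic.
Anion: 4 × 2 + 2 = 10 π electrons → 4(2)+2, aromatic.

The anion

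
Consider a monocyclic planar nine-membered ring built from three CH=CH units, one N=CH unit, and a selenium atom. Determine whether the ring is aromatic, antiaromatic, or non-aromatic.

Aromatic

The p orbitals form a continuous loop: each doubly-bonded ring atom is sp² with one p-orbital electron; the doubly-bonded nitrogens are pyridine-type — their lone pairs lie in the ring plane, leaving one electron in the p orbital; the selenium donates one lone pair from its p orbital. The ring is fully conjugated.
π-electron count: 4 × 2 = 8 from the double-bond units + 2 from the Se atom = 10.
Since 10 = 4·2 + 2, the ring meets the 4n+2 criterion.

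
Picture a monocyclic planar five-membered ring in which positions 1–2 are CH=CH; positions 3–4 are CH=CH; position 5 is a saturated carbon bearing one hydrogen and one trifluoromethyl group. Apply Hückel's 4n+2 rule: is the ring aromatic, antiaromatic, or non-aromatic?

The CH(trifluoromethyl) carbon is saturated: that saturated carbon is sp³ and has no p orbital in the ring π system. Conjugation is not continuous around the ring.
Hückel's rule only applies to fully conjugated rings, so this one is simply non-aromatic.

Non-aromatic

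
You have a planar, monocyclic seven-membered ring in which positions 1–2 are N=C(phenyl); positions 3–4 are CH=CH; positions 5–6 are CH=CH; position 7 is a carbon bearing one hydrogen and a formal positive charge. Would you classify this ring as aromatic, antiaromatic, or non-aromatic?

All ring atoms are sp² and supply a p orbital to the ring (every atom in a ring double bond is sp² and brings one electron to the p orbital; the doubly-bonded nitrogens are pyridine-type — their lone pairs lie in the ring plane, leaving one electron in the p orbital; the carbocation has an empty p orbital); the conjugation is uninterrupted.
Tallying contributions gives 3 × 2 = 6 from the double-bond units + 0 from the CH(+) atom = 6.
6 = 4(1) + 2, which satisfies Hückel's 4n+2 rule.

Aromatic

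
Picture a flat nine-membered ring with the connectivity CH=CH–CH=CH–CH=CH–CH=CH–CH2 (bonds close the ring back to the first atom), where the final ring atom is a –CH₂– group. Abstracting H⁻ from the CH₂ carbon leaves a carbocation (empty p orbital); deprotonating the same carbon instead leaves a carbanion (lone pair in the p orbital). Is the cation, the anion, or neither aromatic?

Once that carbon is sp², every ring atom has a p orbital and both ions are fully conjugated.
Cation: 4 × 2 + 0 = 8 π electrons → 4(2), antiaromatic.
Anion: 4 × 2 + 2 = 10 π electrons → 4(2)+2, aromatic.

The anion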